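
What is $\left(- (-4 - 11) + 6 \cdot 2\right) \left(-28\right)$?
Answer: $-756$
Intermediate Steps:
$\left(- (-4 - 11) + 6 \cdot 2\right) \left(-28\right) = \left(\left(-1\right) \left(-15\right) + 12\right) \left(-28\right) = \left(15 + 12\right) \left(-28\right) = 27 \left(-28\right) = -756$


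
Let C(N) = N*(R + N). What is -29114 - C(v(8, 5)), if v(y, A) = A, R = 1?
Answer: -29144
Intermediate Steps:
C(N) = N*(1 + N)
-29114 - C(v(8, 5)) = -29114 - 5*(1 + 5) = -29114 - 5*6 = -29114 - 1*30 = -29114 - 30 = -29144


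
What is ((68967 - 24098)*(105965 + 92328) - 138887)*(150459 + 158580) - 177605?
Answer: 2749541532111865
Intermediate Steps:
((68967 - 24098)*(105965 + 92328) - 138887)*(150459 + 158580) - 177605 = (44869*198293 - 138887)*309039 - 177605 = (8897208617 - 138887)*309039 - 177605 = 8897069730*309039 - 177605 = 2749541532289470 - 177605 = 2749541532111865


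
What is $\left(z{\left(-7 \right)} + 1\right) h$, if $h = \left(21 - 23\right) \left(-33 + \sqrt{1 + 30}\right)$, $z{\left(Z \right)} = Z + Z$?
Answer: $-858 + 26 \sqrt{31} \approx -713.24$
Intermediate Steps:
$z{\left(Z \right)} = 2 Z$
$h = 66 - 2 \sqrt{31}$ ($h = - 2 \left(-33 + \sqrt{31}\right) = 66 - 2 \sqrt{31} \approx 54.865$)
$\left(z{\left(-7 \right)} + 1\right) h = \left(2 \left(-7\right) + 1\right) \left(66 - 2 \sqrt{31}\right) = \left(-14 + 1\right) \left(66 - 2 \sqrt{31}\right) = - 13 \left(66 - 2 \sqrt{31}\right) = -858 + 26 \sqrt{31}$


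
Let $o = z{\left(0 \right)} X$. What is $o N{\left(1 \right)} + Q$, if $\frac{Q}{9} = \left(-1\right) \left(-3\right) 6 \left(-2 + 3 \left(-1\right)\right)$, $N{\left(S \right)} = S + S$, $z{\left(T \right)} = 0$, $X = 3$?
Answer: $-810$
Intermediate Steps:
$N{\left(S \right)} = 2 S$
$o = 0$ ($o = 0 \cdot 3 = 0$)
$Q = -810$ ($Q = 9 \left(-1\right) \left(-3\right) 6 \left(-2 + 3 \left(-1\right)\right) = 9 \cdot 3 \cdot 6 \left(-2 - 3\right) = 9 \cdot 18 \left(-5\right) = 9 \left(-90\right) = -810$)
$o N{\left(1 \right)} + Q = 0 \cdot 2 \cdot 1 - 810 = 0 \cdot 2 - 810 = 0 - 810 = -810$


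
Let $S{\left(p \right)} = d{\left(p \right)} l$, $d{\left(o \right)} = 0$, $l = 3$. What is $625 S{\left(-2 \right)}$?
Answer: $0$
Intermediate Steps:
$S{\left(p \right)} = 0$ ($S{\left(p \right)} = 0 \cdot 3 = 0$)
$625 S{\left(-2 \right)} = 625 \cdot 0 = 0$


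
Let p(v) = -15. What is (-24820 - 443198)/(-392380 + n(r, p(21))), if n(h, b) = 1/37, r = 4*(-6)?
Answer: 5772222/4839353 ≈ 1.1928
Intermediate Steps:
r = -24
n(h, b) = 1/37
(-24820 - 443198)/(-392380 + n(r, p(21))) = (-24820 - 443198)/(-392380 + 1/37) = -468018/(-14518059/37) = -468018*(-37/14518059) = 5772222/4839353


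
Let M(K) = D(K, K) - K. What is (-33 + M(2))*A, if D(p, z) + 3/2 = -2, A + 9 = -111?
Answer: 4620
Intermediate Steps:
A = -120 (A = -9 - 111 = -120)
D(p, z) = -7/2 (D(p, z) = -3/2 - 2 = -7/2)
M(K) = -7/2 - K
(-33 + M(2))*A = (-33 + (-7/2 - 1*2))*(-120) = (-33 + (-7/2 - 2))*(-120) = (-33 - 11/2)*(-120) = -77/2*(-120) = 4620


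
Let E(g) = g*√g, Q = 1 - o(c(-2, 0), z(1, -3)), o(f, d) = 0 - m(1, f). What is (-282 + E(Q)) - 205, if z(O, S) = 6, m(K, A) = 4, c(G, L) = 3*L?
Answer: -487 + 5*√5 ≈ -475.82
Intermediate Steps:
o(f, d) = -4 (o(f, d) = 0 - 1*4 = 0 - 4 = -4)
Q = 5 (Q = 1 - 1*(-4) = 1 + 4 = 5)
E(g) = g^(3/2)
(-282 + E(Q)) - 205 = (-282 + 5^(3/2)) - 205 = (-282 + 5*√5) - 205 = -487 + 5*√5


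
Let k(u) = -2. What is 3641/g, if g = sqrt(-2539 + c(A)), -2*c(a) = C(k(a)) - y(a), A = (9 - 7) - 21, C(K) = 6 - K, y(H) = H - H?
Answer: -3641*I*sqrt(2543)/2543 ≈ -72.202*I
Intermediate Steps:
y(H) = 0
A = -19 (A = 2 - 21 = -19)
c(a) = -4 (c(a) = -((6 - 1*(-2)) - 1*0)/2 = -((6 + 2) + 0)/2 = -(8 + 0)/2 = -1/2*8 = -4)
g = I*sqrt(2543) (g = sqrt(-2539 - 4) = sqrt(-2543) = I*sqrt(2543) ≈ 50.428*I)
3641/g = 3641/((I*sqrt(2543))) = 3641*(-I*sqrt(2543)/2543) = -3641*I*sqrt(2543)/2543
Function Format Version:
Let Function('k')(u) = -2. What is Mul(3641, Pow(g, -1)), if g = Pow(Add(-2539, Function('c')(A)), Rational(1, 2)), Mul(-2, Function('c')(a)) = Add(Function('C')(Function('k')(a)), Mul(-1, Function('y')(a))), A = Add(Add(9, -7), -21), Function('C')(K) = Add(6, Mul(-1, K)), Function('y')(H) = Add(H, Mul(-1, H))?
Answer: Mul(Rational(-3641, 2543), I, Pow(2543, Rational(1, 2))) ≈ Mul(-72.202, I)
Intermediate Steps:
Function('y')(H) = 0
A = -19 (A = Add(2, -21) = -19)
Function('c')(a) = -4 (Function('c')(a) = Mul(Rational(-1, 2), Add(Add(6, Mul(-1, -2)), Mul(-1, 0))) = Mul(Rational(-1, 2), Add(Add(6, 2), 0)) = Mul(Rational(-1, 2), Add(8, 0)) = Mul(Rational(-1, 2), 8) = -4)
g = Mul(I, Pow(2543, Rational(1, 2))) (g = Pow(Add(-2539, -4), Rational(1, 2)) = Pow(-2543, Rational(1, 2)) = Mul(I, Pow(2543, Rational(1, 2))) ≈ Mul(50.428, I))
Mul(3641, Pow(g, -1)) = Mul(3641, Pow(Mul(I, Pow(2543, Rational(1, 2))), -1)) = Mul(3641, Mul(Rational(-1, 2543), I, Pow(2543, Rational(1, 2)))) = Mul(Rational(-3641, 2543), I, Pow(2543, Rational(1, 2)))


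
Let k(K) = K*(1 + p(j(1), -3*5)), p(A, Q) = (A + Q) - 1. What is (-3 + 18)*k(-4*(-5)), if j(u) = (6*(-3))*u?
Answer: -9900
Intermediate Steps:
j(u) = -18*u
p(A, Q) = -1 + A + Q
k(K) = -33*K (k(K) = K*(1 + (-1 - 18*1 - 3*5)) = K*(1 + (-1 - 18 - 15)) = K*(1 - 34) = K*(-33) = -33*K)
(-3 + 18)*k(-4*(-5)) = (-3 + 18)*(-(-132)*(-5)) = 15*(-33*20) = 15*(-660) = -9900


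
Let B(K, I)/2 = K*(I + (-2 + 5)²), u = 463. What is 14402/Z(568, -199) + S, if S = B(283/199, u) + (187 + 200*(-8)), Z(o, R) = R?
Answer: -28437/199 ≈ -142.90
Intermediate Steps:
B(K, I) = 2*K*(9 + I) (B(K, I) = 2*(K*(I + (-2 + 5)²)) = 2*(K*(I + 3²)) = 2*(K*(I + 9)) = 2*(K*(9 + I)) = 2*K*(9 + I))
S = -14035/199 (S = 2*(283/199)*(9 + 463) + (187 + 200*(-8)) = 2*(283*(1/199))*472 + (187 - 1600) = 2*(283/199)*472 - 1413 = 267152/199 - 1413 = -14035/199 ≈ -70.528)
14402/Z(568, -199) + S = 14402/(-199) - 14035/199 = 14402*(-1/199) - 14035/199 = -14402/199 - 14035/199 = -28437/199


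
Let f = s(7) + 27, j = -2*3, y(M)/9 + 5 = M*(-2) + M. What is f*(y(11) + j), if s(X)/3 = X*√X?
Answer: -4050 - 3150*√7 ≈ -12384.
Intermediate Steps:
s(X) = 3*X^(3/2) (s(X) = 3*(X*√X) = 3*X^(3/2))
y(M) = -45 - 9*M (y(M) = -45 + 9*(M*(-2) + M) = -45 + 9*(-2*M + M) = -45 + 9*(-M) = -45 - 9*M)
j = -6
f = 27 + 21*√7 (f = 3*7^(3/2) + 27 = 3*(7*√7) + 27 = 21*√7 + 27 = 27 + 21*√7 ≈ 82.561)
f*(y(11) + j) = (27 + 21*√7)*((-45 - 9*11) - 6) = (27 + 21*√7)*((-45 - 99) - 6) = (27 + 21*√7)*(-144 - 6) = (27 + 21*√7)*(-150) = -4050 - 3150*√7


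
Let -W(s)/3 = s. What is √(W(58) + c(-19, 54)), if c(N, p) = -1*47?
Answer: I*√221 ≈ 14.866*I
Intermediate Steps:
W(s) = -3*s
c(N, p) = -47
√(W(58) + c(-19, 54)) = √(-3*58 - 47) = √(-174 - 47) = √(-221) = I*√221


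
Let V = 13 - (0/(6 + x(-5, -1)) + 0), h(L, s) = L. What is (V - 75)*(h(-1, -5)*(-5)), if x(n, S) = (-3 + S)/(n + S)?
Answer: -310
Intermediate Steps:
x(n, S) = (-3 + S)/(S + n)
V = 13 (V = 13 - (0/(6 + (-3 - 1)/(-1 - 5)) + 0) = 13 - (0/(6 - 4/(-6)) + 0) = 13 - (0/(6 - 1/6*(-4)) + 0) = 13 - (0/(6 + 2/3) + 0) = 13 - (0/(20/3) + 0) = 13 - ((3/20)*0 + 0) = 13 - (0 + 0) = 13 - 1*0 = 13 + 0 = 13)
(V - 75)*(h(-1, -5)*(-5)) = (13 - 75)*(-1*(-5)) = -62*5 = -310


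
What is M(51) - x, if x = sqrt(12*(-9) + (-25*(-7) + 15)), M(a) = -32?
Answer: -32 - sqrt(82) ≈ -41.055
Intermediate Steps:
x = sqrt(82) (x = sqrt(-108 + (175 + 15)) = sqrt(-108 + 190) = sqrt(82) ≈ 9.0554)
M(51) - x = -32 - sqrt(82)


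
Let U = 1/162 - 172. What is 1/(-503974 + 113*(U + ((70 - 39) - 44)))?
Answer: -162/85030285 ≈ -1.9052e-6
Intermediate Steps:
U = -27863/162 (U = 1/162 - 172 = -27863/162 ≈ -171.99)
1/(-503974 + 113*(U + ((70 - 39) - 44))) = 1/(-503974 + 113*(-27863/162 + ((70 - 39) - 44))) = 1/(-503974 + 113*(-27863/162 + (31 - 44))) = 1/(-503974 + 113*(-27863/162 - 13)) = 1/(-503974 + 113*(-29969/162)) = 1/(-503974 - 3386497/162) = 1/(-85030285/162) = -162/85030285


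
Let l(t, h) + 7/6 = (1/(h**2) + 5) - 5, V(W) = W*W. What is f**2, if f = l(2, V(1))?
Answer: 1/36 ≈ 0.027778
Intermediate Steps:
V(W) = W**2
l(t, h) = -7/6 + h**(-2) (l(t, h) = -7/6 + ((1/(h**2) + 5) - 5) = -7/6 + ((h**(-2) + 5) - 5) = -7/6 + ((5 + h**(-2)) - 5) = -7/6 + h**(-2))
f = -1/6 (f = -7/6 + (1**2)**(-2) = -7/6 + 1**(-2) = -7/6 + 1 = -1/6 ≈ -0.16667)
f**2 = (-1/6)**2 = 1/36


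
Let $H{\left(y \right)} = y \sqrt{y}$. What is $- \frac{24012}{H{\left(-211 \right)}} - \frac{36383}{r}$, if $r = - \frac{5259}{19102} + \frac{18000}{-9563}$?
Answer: $\frac{6646170875158}{394127817} - \frac{24012 i \sqrt{211}}{44521} \approx 16863.0 - 7.8344 i$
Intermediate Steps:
$H{\left(y \right)} = y^{\frac{3}{2}}$
$r = - \frac{394127817}{182672426}$ ($r = \left(-5259\right) \frac{1}{19102} + 18000 \left(- \frac{1}{9563}\right) = - \frac{5259}{19102} - \frac{18000}{9563} = - \frac{394127817}{182672426} \approx -2.1576$)
$- \frac{24012}{H{\left(-211 \right)}} - \frac{36383}{r} = - \frac{24012}{\left(-211\right)^{\frac{3}{2}}} - \frac{36383}{- \frac{394127817}{182672426}} = - \frac{24012}{\left(-211\right) i \sqrt{211}} - - \frac{6646170875158}{394127817} = - 24012 \frac{i \sqrt{211}}{44521} + \frac{6646170875158}{394127817} = - \frac{24012 i \sqrt{211}}{44521} + \frac{6646170875158}{394127817} = \frac{6646170875158}{394127817} - \frac{24012 i \sqrt{211}}{44521}$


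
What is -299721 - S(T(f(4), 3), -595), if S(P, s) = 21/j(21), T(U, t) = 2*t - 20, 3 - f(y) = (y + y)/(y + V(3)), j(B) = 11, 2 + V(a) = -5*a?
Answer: -3296952/11 ≈ -2.9972e+5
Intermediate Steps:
V(a) = -2 - 5*a
f(y) = 3 - 2*y/(-17 + y) (f(y) = 3 - (y + y)/(y + (-2 - 5*3)) = 3 - 2*y/(y + (-2 - 15)) = 3 - 2*y/(y - 17) = 3 - 2*y/(-17 + y))
T(U, t) = -20 + 2*t
S(P, s) = 21/11
-299721 - S(T(f(4), 3), -595) = -299721 - 1*21/11 = -299721 - 21/11 = -3296952/11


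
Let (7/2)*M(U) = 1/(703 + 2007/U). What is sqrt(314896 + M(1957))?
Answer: 17*sqrt(25337507021027355)/4822223 ≈ 561.16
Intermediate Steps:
M(U) = 2/(7*(703 + 2007/U))
sqrt(314896 + M(1957)) = sqrt(314896 + (2/7)*1957/(2007 + 703*1957)) = sqrt(314896 + (2/7)*1957/(2007 + 1375771)) = sqrt(314896 + (2/7)*1957/1377778) = sqrt(314896 + (2/7)*1957*(1/1377778)) = sqrt(314896 + 1957/4822223) = sqrt(1518498735765/4822223) = 17*sqrt(25337507021027355)/4822223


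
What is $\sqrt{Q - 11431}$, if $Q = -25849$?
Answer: $4 i \sqrt{2330} \approx 193.08 i$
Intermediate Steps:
$\sqrt{Q - 11431} = \sqrt{-25849 - 11431} = \sqrt{-37280} = 4 i \sqrt{2330}$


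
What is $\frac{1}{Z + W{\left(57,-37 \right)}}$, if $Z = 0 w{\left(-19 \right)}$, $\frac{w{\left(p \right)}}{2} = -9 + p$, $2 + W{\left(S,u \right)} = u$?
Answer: $- \frac{1}{39} \approx -0.025641$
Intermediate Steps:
$W{\left(S,u \right)} = -2 + u$
$w{\left(p \right)} = -18 + 2 p$ ($w{\left(p \right)} = 2 \left(-9 + p\right) = -18 + 2 p$)
$Z = 0$ ($Z = 0 \left(-18 + 2 \left(-19\right)\right) = 0 \left(-18 - 38\right) = 0 \left(-56\right) = 0$)
$\frac{1}{Z + W{\left(57,-37 \right)}} = \frac{1}{0 - 39} = \frac{1}{-39} = - \frac{1}{39}$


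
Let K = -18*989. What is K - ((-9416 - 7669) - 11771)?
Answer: 11054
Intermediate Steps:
K = -17802
K - ((-9416 - 7669) - 11771) = -17802 - ((-9416 - 7669) - 11771) = -17802 - (-17085 - 11771) = -17802 - 1*(-28856) = -17802 + 28856 = 11054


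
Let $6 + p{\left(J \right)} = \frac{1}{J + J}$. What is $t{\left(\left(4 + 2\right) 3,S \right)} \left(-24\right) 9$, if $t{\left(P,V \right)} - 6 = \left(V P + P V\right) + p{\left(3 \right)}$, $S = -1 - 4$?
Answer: $38844$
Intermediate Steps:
$p{\left(J \right)} = -6 + \frac{1}{2 J}$ ($p{\left(J \right)} = -6 + \frac{1}{J + J} = -6 + \frac{1}{2 J}$)
$S = -5$
$t{\left(P,V \right)} = \frac{1}{6} + 2 P V$ ($t{\left(P,V \right)} = 6 - \left(6 - \frac{1}{6} - P V - V P\right) = 6 + \left(\left(P V + P V\right) + \left(-6 + \frac{1}{2} \cdot \frac{1}{3}\right)\right) = 6 + \left(2 P V + \left(-6 + \frac{1}{6}\right)\right) = 6 + \left(2 P V - \frac{35}{6}\right) = 6 + \left(- \frac{35}{6} + 2 P V\right) = \frac{1}{6} + 2 P V$)
$t{\left(\left(4 + 2\right) 3,S \right)} \left(-24\right) 9 = \left(\frac{1}{6} + 2 \left(4 + 2\right) 3 \left(-5\right)\right) \left(-24\right) 9 = \left(\frac{1}{6} + 2 \cdot 6 \cdot 3 \left(-5\right)\right) \left(-24\right) 9 = \left(\frac{1}{6} + 2 \cdot 18 \left(-5\right)\right) \left(-24\right) 9 = \left(\frac{1}{6} - 180\right) \left(-24\right) 9 = \left(- \frac{1079}{6}\right) \left(-24\right) 9 = 4316 \cdot 9 = 38844$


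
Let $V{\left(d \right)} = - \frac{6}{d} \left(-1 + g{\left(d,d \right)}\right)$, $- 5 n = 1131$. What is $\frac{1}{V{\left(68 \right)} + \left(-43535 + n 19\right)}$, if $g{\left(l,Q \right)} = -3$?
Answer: $- \frac{85}{4065758} \approx -2.0906 \cdot 10^{-5}$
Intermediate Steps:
$n = - \frac{1131}{5}$ ($n = \left(- \frac{1}{5}\right) 1131 = - \frac{1131}{5} \approx -226.2$)
$V{\left(d \right)} = \frac{24}{d}$ ($V{\left(d \right)} = - \frac{6}{d} \left(-1 - 3\right) = - \frac{6}{d} \left(-4\right) = \frac{24}{d}$)
$\frac{1}{V{\left(68 \right)} + \left(-43535 + n 19\right)} = \frac{1}{\frac{24}{68} - \frac{239164}{5}} = \frac{1}{24 \cdot \frac{1}{68} - \frac{239164}{5}} = \frac{1}{\frac{6}{17} - \frac{239164}{5}} = \frac{1}{- \frac{4065758}{85}} = - \frac{85}{4065758}$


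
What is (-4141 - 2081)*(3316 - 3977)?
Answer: 4112742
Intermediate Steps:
(-4141 - 2081)*(3316 - 3977) = -6222*(-661) = 4112742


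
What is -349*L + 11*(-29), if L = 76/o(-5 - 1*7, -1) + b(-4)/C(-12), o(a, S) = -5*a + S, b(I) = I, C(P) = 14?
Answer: -276233/413 ≈ -668.84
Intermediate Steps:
o(a, S) = S - 5*a
L = 414/413 (L = 76/(-1 - 5*(-5 - 1*7)) - 4/14 = 76/(-1 - 5*(-5 - 7)) - 4*1/14 = 76/(-1 - 5*(-12)) - 2/7 = 76/(-1 + 60) - 2/7 = 76/59 - 2/7 = 414/413 ≈ 1.0024)
-349*L + 11*(-29) = -349*414/413 + 11*(-29) = -144486/413 - 319 = -276233/413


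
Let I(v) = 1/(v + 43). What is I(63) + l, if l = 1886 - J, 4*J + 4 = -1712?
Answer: 245391/106 ≈ 2315.0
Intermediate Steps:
J = -429 (J = -1 + (¼)*(-1712) = -1 - 428 = -429)
l = 2315 (l = 1886 - 1*(-429) = 1886 + 429 = 2315)
I(v) = 1/(43 + v)
I(63) + l = 1/(43 + 63) + 2315 = 1/106 + 2315 = 245391/106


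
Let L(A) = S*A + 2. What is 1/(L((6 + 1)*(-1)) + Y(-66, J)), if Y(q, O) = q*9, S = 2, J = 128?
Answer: -1/606 ≈ -0.0016502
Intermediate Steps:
Y(q, O) = 9*q
L(A) = 2 + 2*A (L(A) = 2*A + 2 = 2 + 2*A)
1/(L((6 + 1)*(-1)) + Y(-66, J)) = 1/((2 + 2*((6 + 1)*(-1))) + 9*(-66)) = 1/((2 + 2*(7*(-1))) - 594) = 1/((2 + 2*(-7)) - 594) = 1/((2 - 14) - 594) = 1/(-12 - 594) = 1/(-606) = -1/606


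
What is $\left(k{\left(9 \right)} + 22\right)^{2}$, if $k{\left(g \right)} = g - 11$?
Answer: $400$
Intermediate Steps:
$k{\left(g \right)} = -11 + g$
$\left(k{\left(9 \right)} + 22\right)^{2} = \left(\left(-11 + 9\right) + 22\right)^{2} = \left(-2 + 22\right)^{2} = 20^{2} = 400$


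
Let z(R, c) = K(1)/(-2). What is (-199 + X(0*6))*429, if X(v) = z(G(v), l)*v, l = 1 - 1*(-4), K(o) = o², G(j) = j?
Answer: -85371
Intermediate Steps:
l = 5 (l = 1 + 4 = 5)
z(R, c) = -½ (z(R, c) = 1²/(-2) = 1*(-½) = -½)
X(v) = -v/2
(-199 + X(0*6))*429 = (-199 - 0*6)*429 = (-199 - ½*0)*429 = (-199 + 0)*429 = -199*429 = -85371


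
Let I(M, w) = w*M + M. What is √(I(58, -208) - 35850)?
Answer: 4*I*√2991 ≈ 218.76*I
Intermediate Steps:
I(M, w) = M + M*w (I(M, w) = M*w + M = M + M*w)
√(I(58, -208) - 35850) = √(58*(1 - 208) - 35850) = √(58*(-207) - 35850) = √(-12006 - 35850) = √(-47856) = 4*I*√2991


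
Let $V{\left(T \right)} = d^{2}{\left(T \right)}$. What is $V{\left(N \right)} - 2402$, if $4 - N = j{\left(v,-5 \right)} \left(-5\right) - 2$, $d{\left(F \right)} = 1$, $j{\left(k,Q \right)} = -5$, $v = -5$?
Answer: $-2401$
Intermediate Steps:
$N = -19$ ($N = 4 - \left(\left(-5\right) \left(-5\right) - 2\right) = 4 - \left(25 - 2\right) = 4 - 23 = -19$)
$V{\left(T \right)} = 1$ ($V{\left(T \right)} = 1^{2} = 1$)
$V{\left(N \right)} - 2402 = 1 - 2402 = -2401$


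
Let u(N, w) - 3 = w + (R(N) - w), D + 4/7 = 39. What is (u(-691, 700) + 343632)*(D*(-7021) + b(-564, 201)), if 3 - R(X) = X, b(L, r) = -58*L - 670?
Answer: -81869384685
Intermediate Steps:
D = 269/7 (D = -4/7 + 39 = 269/7 ≈ 38.429)
b(L, r) = -670 - 58*L
R(X) = 3 - X
u(N, w) = 6 - N (u(N, w) = 3 + (w + ((3 - N) - w)) = 3 + (w + (3 - N - w)) = 3 + (3 - N) = 6 - N)
(u(-691, 700) + 343632)*(D*(-7021) + b(-564, 201)) = ((6 - 1*(-691)) + 343632)*((269/7)*(-7021) + (-670 - 58*(-564))) = ((6 + 691) + 343632)*(-269807 + (-670 + 32712)) = (697 + 343632)*(-269807 + 32042) = 344329*(-237765) = -81869384685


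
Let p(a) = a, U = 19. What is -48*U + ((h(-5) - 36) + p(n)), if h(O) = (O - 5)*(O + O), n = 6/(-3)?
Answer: -850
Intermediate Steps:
n = -2 (n = 6*(-⅓) = -2)
h(O) = 2*O*(-5 + O) (h(O) = (-5 + O)*(2*O) = 2*O*(-5 + O))
-48*U + ((h(-5) - 36) + p(n)) = -48*19 + ((2*(-5)*(-5 - 5) - 36) - 2) = -912 + ((2*(-5)*(-10) - 36) - 2) = -912 + ((100 - 36) - 2) = -912 + (64 - 2) = -912 + 62 = -850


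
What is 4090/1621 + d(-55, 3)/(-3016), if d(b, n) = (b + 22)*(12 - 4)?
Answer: 1595423/611117 ≈ 2.6107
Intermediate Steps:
d(b, n) = 176 + 8*b (d(b, n) = (22 + b)*8 = 176 + 8*b)
4090/1621 + d(-55, 3)/(-3016) = 4090/1621 + (176 + 8*(-55))/(-3016) = 4090*(1/1621) + (176 - 440)*(-1/3016) = 4090/1621 - 264*(-1/3016) = 4090/1621 + 33/377 = 1595423/611117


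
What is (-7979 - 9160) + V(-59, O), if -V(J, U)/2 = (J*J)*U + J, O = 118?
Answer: -838537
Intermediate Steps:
V(J, U) = -2*J - 2*U*J² (V(J, U) = -2*((J*J)*U + J) = -2*(J²*U + J) = -2*(U*J² + J) = -2*(J + U*J²) = -2*J - 2*U*J²)
(-7979 - 9160) + V(-59, O) = (-7979 - 9160) - 2*(-59)*(1 - 59*118) = -17139 - 2*(-59)*(1 - 6962) = -17139 - 2*(-59)*(-6961) = -17139 - 821398 = -838537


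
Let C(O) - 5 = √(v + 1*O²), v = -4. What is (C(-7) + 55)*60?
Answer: 3600 + 180*√5 ≈ 4002.5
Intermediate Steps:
C(O) = 5 + √(-4 + O²) (C(O) = 5 + √(-4 + 1*O²) = 5 + √(-4 + O²))
(C(-7) + 55)*60 = ((5 + √(-4 + (-7)²)) + 55)*60 = ((5 + √(-4 + 49)) + 55)*60 = ((5 + √45) + 55)*60 = ((5 + 3*√5) + 55)*60 = (60 + 3*√5)*60 = 3600 + 180*√5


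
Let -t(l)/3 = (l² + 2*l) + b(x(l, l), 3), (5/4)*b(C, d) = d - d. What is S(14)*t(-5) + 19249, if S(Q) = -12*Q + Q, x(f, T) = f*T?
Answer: 26179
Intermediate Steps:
x(f, T) = T*f
b(C, d) = 0 (b(C, d) = 4*(d - d)/5 = (⅘)*0 = 0)
S(Q) = -11*Q
t(l) = -6*l - 3*l² (t(l) = -3*((l² + 2*l) + 0) = -3*(l² + 2*l) = -6*l - 3*l²)
S(14)*t(-5) + 19249 = (-11*14)*(3*(-5)*(-2 - 1*(-5))) + 19249 = -462*(-5)*(-2 + 5) + 19249 = -462*(-5)*3 + 19249 = -154*(-45) + 19249 = 6930 + 19249 = 26179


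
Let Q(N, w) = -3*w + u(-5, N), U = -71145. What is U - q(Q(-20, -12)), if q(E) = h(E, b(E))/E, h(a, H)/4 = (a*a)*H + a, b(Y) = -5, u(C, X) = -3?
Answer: -70489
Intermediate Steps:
h(a, H) = 4*a + 4*H*a² (h(a, H) = 4*((a*a)*H + a) = 4*(a²*H + a) = 4*(H*a² + a) = 4*(a + H*a²) = 4*a + 4*H*a²)
Q(N, w) = -3 - 3*w (Q(N, w) = -3*w - 3 = -3 - 3*w)
q(E) = 4 - 20*E (q(E) = (4*E*(1 - 5*E))/E = 4 - 20*E)
U - q(Q(-20, -12)) = -71145 - (4 - 20*(-3 - 3*(-12))) = -71145 - (4 - 20*(-3 + 36)) = -71145 - (4 - 20*33) = -71145 - (4 - 660) = -71145 - 1*(-656) = -71145 + 656 = -70489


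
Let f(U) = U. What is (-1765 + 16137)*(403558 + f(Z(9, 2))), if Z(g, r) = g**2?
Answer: 5801099708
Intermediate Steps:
(-1765 + 16137)*(403558 + f(Z(9, 2))) = (-1765 + 16137)*(403558 + 9**2) = 14372*(403558 + 81) = 14372*403639 = 5801099708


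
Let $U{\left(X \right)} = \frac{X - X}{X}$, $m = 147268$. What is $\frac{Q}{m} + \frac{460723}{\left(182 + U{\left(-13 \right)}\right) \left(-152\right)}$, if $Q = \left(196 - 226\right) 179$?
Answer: $- \frac{16999577611}{1018505488} \approx -16.691$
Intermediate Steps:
$U{\left(X \right)} = 0$ ($U{\left(X \right)} = \frac{0}{X} = 0$)
$Q = -5370$ ($Q = \left(-30\right) 179 = -5370$)
$\frac{Q}{m} + \frac{460723}{\left(182 + U{\left(-13 \right)}\right) \left(-152\right)} = - \frac{5370}{147268} + \frac{460723}{\left(182 + 0\right) \left(-152\right)} = \left(-5370\right) \frac{1}{147268} + \frac{460723}{182 \left(-152\right)} = - \frac{2685}{73634} + \frac{460723}{-27664} = - \frac{2685}{73634} + 460723 \left(- \frac{1}{27664}\right) = - \frac{2685}{73634} - \frac{460723}{27664} = - \frac{16999577611}{1018505488}$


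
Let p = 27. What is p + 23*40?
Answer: 947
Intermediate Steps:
p + 23*40 = 27 + 23*40 = 27 + 920 = 947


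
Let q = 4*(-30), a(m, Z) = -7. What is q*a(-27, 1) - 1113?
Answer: -273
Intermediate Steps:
q = -120
q*a(-27, 1) - 1113 = -120*(-7) - 1113 = 840 - 1113 = -273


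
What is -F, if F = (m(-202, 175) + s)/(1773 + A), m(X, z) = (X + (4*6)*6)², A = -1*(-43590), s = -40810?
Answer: 12482/15121 ≈ 0.82547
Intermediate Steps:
A = 43590
m(X, z) = (144 + X)² (m(X, z) = (X + 24*6)² = (X + 144)² = (144 + X)²)
F = -12482/15121 (F = ((144 - 202)² - 40810)/(1773 + 43590) = ((-58)² - 40810)/45363 = (3364 - 40810)*(1/45363) = -37446*1/45363 = -12482/15121 ≈ -0.82547)
-F = -1*(-12482/15121) = 12482/15121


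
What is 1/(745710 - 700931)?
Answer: 1/44779 ≈ 2.2332e-5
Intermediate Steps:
1/(745710 - 700931) = 1/44779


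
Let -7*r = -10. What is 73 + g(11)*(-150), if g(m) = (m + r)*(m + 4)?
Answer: -195239/7 ≈ -27891.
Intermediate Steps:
r = 10/7 (r = -1/7*(-10) = 10/7 ≈ 1.4286)
g(m) = (4 + m)*(10/7 + m) (g(m) = (m + 10/7)*(m + 4) = (10/7 + m)*(4 + m) = (4 + m)*(10/7 + m))
73 + g(11)*(-150) = 73 + (40/7 + 11**2 + (38/7)*11)*(-150) = 73 + (40/7 + 121 + 418/7)*(-150) = 73 + (1305/7)*(-150) = 73 - 195750/7 = -195239/7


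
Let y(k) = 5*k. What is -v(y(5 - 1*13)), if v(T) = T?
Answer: 40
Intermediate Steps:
-v(y(5 - 1*13)) = -5*(5 - 1*13) = -5*(5 - 13) = -5*(-8) = -1*(-40) = 40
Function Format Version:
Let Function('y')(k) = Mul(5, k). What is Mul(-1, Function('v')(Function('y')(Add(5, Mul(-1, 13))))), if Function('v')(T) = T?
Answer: 40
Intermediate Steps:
Mul(-1, Function('v')(Function('y')(Add(5, Mul(-1, 13))))) = Mul(-1, Mul(5, Add(5, Mul(-1, 13)))) = Mul(-1, Mul(5, Add(5, -13))) = Mul(-1, Mul(5, -8)) = Mul(-1, -40) = 40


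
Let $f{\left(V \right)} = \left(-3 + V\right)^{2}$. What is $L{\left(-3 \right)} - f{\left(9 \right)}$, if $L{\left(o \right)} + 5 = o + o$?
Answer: $-47$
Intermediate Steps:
$L{\left(o \right)} = -5 + 2 o$ ($L{\left(o \right)} = -5 + \left(o + o\right) = -5 + 2 o$)
$L{\left(-3 \right)} - f{\left(9 \right)} = \left(-5 + 2 \left(-3\right)\right) - \left(-3 + 9\right)^{2} = \left(-5 - 6\right) - 6^{2} = -11 - 36 = -47$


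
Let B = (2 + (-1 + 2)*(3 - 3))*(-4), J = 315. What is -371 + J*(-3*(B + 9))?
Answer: -1316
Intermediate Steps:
B = -8 (B = (2 + 1*0)*(-4) = (2 + 0)*(-4) = 2*(-4) = -8)
-371 + J*(-3*(B + 9)) = -371 + 315*(-3*(-8 + 9)) = -371 + 315*(-3*1) = -371 + 315*(-3) = -371 - 945 = -1316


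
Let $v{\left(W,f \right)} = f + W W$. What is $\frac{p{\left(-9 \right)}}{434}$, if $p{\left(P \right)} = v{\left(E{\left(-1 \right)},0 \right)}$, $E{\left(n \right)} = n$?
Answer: $\frac{1}{434} \approx 0.0023041$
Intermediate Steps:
$v{\left(W,f \right)} = f + W^{2}$
$p{\left(P \right)} = 1$ ($p{\left(P \right)} = 0 + \left(-1\right)^{2} = 0 + 1 = 1$)
$\frac{p{\left(-9 \right)}}{434} = 1 \cdot \frac{1}{434} = \frac{1}{434}$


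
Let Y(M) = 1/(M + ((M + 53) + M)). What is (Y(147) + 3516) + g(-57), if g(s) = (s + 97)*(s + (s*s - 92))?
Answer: 62992905/494 ≈ 1.2752e+5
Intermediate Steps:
Y(M) = 1/(53 + 3*M) (Y(M) = 1/(M + ((53 + M) + M)) = 1/(M + (53 + 2*M)) = 1/(53 + 3*M))
g(s) = (97 + s)*(-92 + s + s²) (g(s) = (97 + s)*(s + (s² - 92)) = (97 + s)*(s + (-92 + s²)) = (97 + s)*(-92 + s + s²))
(Y(147) + 3516) + g(-57) = (1/(53 + 3*147) + 3516) + (-8924 + (-57)³ + 5*(-57) + 98*(-57)²) = (1/(53 + 441) + 3516) + (-8924 - 185193 - 285 + 98*3249) = (1/494 + 3516) + (-8924 - 185193 - 285 + 318402) = (1/494 + 3516) + 124000 = 1736905/494 + 124000 = 62992905/494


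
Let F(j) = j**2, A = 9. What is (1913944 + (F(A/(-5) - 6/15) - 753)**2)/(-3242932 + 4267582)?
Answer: 773027308/320203125 ≈ 2.4142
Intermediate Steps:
(1913944 + (F(A/(-5) - 6/15) - 753)**2)/(-3242932 + 4267582) = (1913944 + ((9/(-5) - 6/15)**2 - 753)**2)/(-3242932 + 4267582) = (1913944 + ((9*(-1/5) - 6*1/15)**2 - 753)**2)/1024650 = (1913944 + ((-9/5 - 2/5)**2 - 753)**2)*(1/1024650) = (1913944 + ((-11/5)**2 - 753)**2)*(1/1024650) = (1913944 + (121/25 - 753)**2)*(1/1024650) = (1913944 + (-18704/25)**2)*(1/1024650) = (1913944 + 349839616/625)*(1/1024650) = (1546054616/625)*(1/1024650) = 773027308/320203125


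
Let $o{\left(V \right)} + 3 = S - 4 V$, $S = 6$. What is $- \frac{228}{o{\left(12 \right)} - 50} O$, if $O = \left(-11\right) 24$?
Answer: $- \frac{3168}{5} \approx -633.6$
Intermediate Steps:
$o{\left(V \right)} = 3 - 4 V$ ($o{\left(V \right)} = -3 - \left(-6 + 4 V\right) = 3 - 4 V$)
$O = -264$
$- \frac{228}{o{\left(12 \right)} - 50} O = - \frac{228}{\left(3 - 48\right) - 50} \left(-264\right) = - \frac{228}{-45 - 50} \left(-264\right) = - \frac{228}{-95} \left(-264\right) = \left(-228\right) \left(- \frac{1}{95}\right) \left(-264\right) = \frac{12}{5} \left(-264\right) = - \frac{3168}{5}$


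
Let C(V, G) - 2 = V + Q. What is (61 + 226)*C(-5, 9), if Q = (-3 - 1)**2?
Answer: 3731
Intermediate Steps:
Q = 16 (Q = (-4)**2 = 16)
C(V, G) = 18 + V (C(V, G) = 2 + (V + 16) = 2 + (16 + V) = 18 + V)
(61 + 226)*C(-5, 9) = (61 + 226)*(18 - 5) = 287*13 = 3731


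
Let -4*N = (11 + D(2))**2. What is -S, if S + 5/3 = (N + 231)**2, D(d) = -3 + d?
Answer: -127303/3 ≈ -42434.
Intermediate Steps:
N = -25 (N = -(11 + (-3 + 2))**2/4 = -(11 - 1)**2/4 = -1/4*10**2 = -1/4*100 = -25)
S = 127303/3 (S = -5/3 + (-25 + 231)**2 = -5/3 + 206**2 = -5/3 + 42436 = 127303/3 ≈ 42434.)
-S = -1*127303/3 = -127303/3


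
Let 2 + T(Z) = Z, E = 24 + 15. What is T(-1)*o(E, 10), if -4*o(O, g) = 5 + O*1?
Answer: 33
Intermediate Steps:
E = 39
o(O, g) = -5/4 - O/4 (o(O, g) = -(5 + O*1)/4 = -(5 + O)/4 = -5/4 - O/4)
T(Z) = -2 + Z
T(-1)*o(E, 10) = (-2 - 1)*(-5/4 - ¼*39) = -3*(-5/4 - 39/4) = -3*(-11) = 33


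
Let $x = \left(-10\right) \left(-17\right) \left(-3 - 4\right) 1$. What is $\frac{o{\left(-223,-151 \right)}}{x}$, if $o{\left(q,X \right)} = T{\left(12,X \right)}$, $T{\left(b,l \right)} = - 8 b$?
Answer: $\frac{48}{595} \approx 0.080672$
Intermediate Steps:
$o{\left(q,X \right)} = -96$ ($o{\left(q,X \right)} = \left(-8\right) 12 = -96$)
$x = -1190$ ($x = 170 \left(\left(-7\right) 1\right) = 170 \left(-7\right) = -1190$)
$\frac{o{\left(-223,-151 \right)}}{x} = - \frac{96}{-1190} = \left(-96\right) \left(- \frac{1}{1190}\right) = \frac{48}{595}$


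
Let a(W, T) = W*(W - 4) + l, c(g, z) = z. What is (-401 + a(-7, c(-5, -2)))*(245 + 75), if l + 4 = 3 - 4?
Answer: -105280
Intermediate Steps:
l = -5 (l = -4 + (3 - 4) = -4 - 1 = -5)
a(W, T) = -5 + W*(-4 + W) (a(W, T) = W*(W - 4) - 5 = W*(-4 + W) - 5 = -5 + W*(-4 + W))
(-401 + a(-7, c(-5, -2)))*(245 + 75) = (-401 + (-5 + (-7)² - 4*(-7)))*(245 + 75) = (-401 + (-5 + 49 + 28))*320 = (-401 + 72)*320 = -329*320 = -105280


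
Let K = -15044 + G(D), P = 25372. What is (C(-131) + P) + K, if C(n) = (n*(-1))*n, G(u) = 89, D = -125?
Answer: -6744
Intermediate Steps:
K = -14955 (K = -15044 + 89 = -14955)
C(n) = -n² (C(n) = (-n)*n = -n²)
(C(-131) + P) + K = (-1*(-131)² + 25372) - 14955 = (-1*17161 + 25372) - 14955 = (-17161 + 25372) - 14955 = 8211 - 14955 = -6744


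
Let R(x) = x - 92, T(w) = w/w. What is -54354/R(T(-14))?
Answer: 54354/91 ≈ 597.30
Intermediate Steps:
T(w) = 1
R(x) = -92 + x
-54354/R(T(-14)) = -54354/(-92 + 1) = -54354/(-91) = -54354*(-1/91) = 54354/91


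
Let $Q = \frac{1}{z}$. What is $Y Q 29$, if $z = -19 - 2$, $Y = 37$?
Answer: $- \frac{1073}{21} \approx -51.095$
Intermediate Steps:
$z = -21$ ($z = -19 - 2 = -21$)
$Q = - \frac{1}{21}$ ($Q = \frac{1}{-21} = - \frac{1}{21} \approx -0.047619$)
$Y Q 29 = 37 \left(- \frac{1}{21}\right) 29 = \left(- \frac{37}{21}\right) 29 = - \frac{1073}{21}$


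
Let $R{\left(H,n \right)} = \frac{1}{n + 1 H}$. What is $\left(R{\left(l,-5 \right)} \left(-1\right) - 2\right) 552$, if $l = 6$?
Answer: $-1656$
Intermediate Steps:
$R{\left(H,n \right)} = \frac{1}{H + n}$ ($R{\left(H,n \right)} = \frac{1}{n + H} = \frac{1}{H + n}$)
$\left(R{\left(l,-5 \right)} \left(-1\right) - 2\right) 552 = \left(\frac{1}{6 - 5} \left(-1\right) - 2\right) 552 = \left(1^{-1} \left(-1\right) - 2\right) 552 = \left(1 \left(-1\right) - 2\right) 552 = \left(-1 - 2\right) 552 = \left(-3\right) 552 = -1656$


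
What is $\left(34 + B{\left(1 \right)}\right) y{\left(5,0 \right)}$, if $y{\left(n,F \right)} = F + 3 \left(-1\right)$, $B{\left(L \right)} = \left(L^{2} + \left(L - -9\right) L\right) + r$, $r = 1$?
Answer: $-138$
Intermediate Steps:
$B{\left(L \right)} = 1 + L^{2} + L \left(9 + L\right)$ ($B{\left(L \right)} = \left(L^{2} + \left(L - -9\right) L\right) + 1 = \left(L^{2} + \left(L + 9\right) L\right) + 1 = \left(L^{2} + \left(9 + L\right) L\right) + 1 = \left(L^{2} + L \left(9 + L\right)\right) + 1 = 1 + L^{2} + L \left(9 + L\right)$)
$y{\left(n,F \right)} = -3 + F$ ($y{\left(n,F \right)} = F - 3 = -3 + F$)
$\left(34 + B{\left(1 \right)}\right) y{\left(5,0 \right)} = \left(34 + \left(1 + 2 \cdot 1^{2} + 9 \cdot 1\right)\right) \left(-3 + 0\right) = \left(34 + \left(1 + 2 \cdot 1 + 9\right)\right) \left(-3\right) = \left(34 + \left(1 + 2 + 9\right)\right) \left(-3\right) = \left(34 + 12\right) \left(-3\right) = 46 \left(-3\right) = -138$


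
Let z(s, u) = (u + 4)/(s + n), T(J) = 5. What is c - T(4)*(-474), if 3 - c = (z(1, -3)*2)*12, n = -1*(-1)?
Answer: 2361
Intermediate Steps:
n = 1
z(s, u) = (4 + u)/(1 + s) (z(s, u) = (u + 4)/(s + 1) = (4 + u)/(1 + s))
c = -9 (c = 3 - ((4 - 3)/(1 + 1))*2*12 = 3 - (1/2)*2*12 = 3 - ((½)*1)*2*12 = 3 - (½)*2*12 = 3 - 12 = -9)
c - T(4)*(-474) = -9 - 5*(-474) = -9 - 1*(-2370) = -9 + 2370 = 2361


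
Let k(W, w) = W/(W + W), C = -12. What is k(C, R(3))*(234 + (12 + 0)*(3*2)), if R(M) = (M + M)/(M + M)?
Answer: 153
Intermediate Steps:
R(M) = 1 (R(M) = (2*M)/((2*M)) = (2*M)*(1/(2*M)) = 1)
k(W, w) = ½ (k(W, w) = W/((2*W)) = W*(1/(2*W)) = ½)
k(C, R(3))*(234 + (12 + 0)*(3*2)) = (234 + (12 + 0)*(3*2))/2 = (234 + 12*6)/2 = (234 + 72)/2 = (½)*306 = 153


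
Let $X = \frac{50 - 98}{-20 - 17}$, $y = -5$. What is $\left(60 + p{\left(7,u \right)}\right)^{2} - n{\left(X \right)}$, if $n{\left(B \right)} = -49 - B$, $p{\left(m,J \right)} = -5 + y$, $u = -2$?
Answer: $\frac{94361}{37} \approx 2550.3$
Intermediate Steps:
$p{\left(m,J \right)} = -10$ ($p{\left(m,J \right)} = -5 - 5 = -10$)
$X = \frac{48}{37}$ ($X = - \frac{48}{-37} = \left(-48\right) \left(- \frac{1}{37}\right) = \frac{48}{37} \approx 1.2973$)
$\left(60 + p{\left(7,u \right)}\right)^{2} - n{\left(X \right)} = \left(60 - 10\right)^{2} - \left(-49 - \frac{48}{37}\right) = 50^{2} - \left(-49 - \frac{48}{37}\right) = 2500 - - \frac{1861}{37} = 2500 + \frac{1861}{37} = \frac{94361}{37}$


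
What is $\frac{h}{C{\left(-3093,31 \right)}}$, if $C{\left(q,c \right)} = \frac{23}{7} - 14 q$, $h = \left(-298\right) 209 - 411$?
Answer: $- \frac{438851}{303137} \approx -1.4477$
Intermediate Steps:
$h = -62693$ ($h = -62282 - 411 = -62693$)
$C{\left(q,c \right)} = \frac{23}{7} - 14 q$ ($C{\left(q,c \right)} = 23 \cdot \frac{1}{7} - 14 q = \frac{23}{7} - 14 q$)
$\frac{h}{C{\left(-3093,31 \right)}} = - \frac{62693}{\frac{23}{7} - -43302} = - \frac{62693}{\frac{23}{7} + 43302} = - \frac{62693}{\frac{303137}{7}} = \left(-62693\right) \frac{7}{303137} = - \frac{438851}{303137}$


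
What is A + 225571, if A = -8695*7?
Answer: 164706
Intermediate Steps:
A = -60865
A + 225571 = -60865 + 225571 = 164706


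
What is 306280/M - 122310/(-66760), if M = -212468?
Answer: 138492707/354609092 ≈ 0.39055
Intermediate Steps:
306280/M - 122310/(-66760) = 306280/(-212468) - 122310/(-66760) = 306280*(-1/212468) - 122310*(-1/66760) = -76570/53117 + 12231/6676 = 138492707/354609092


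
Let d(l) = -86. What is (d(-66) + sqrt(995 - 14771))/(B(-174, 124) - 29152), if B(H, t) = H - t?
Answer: 43/14725 - 2*I*sqrt(861)/14725 ≈ 0.0029202 - 0.0039854*I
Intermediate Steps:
(d(-66) + sqrt(995 - 14771))/(B(-174, 124) - 29152) = (-86 + sqrt(995 - 14771))/((-174 - 1*124) - 29152) = (-86 + sqrt(-13776))/((-174 - 124) - 29152) = (-86 + 4*I*sqrt(861))/(-298 - 29152) = (-86 + 4*I*sqrt(861))/(-29450) = (-86 + 4*I*sqrt(861))*(-1/29450) = 43/14725 - 2*I*sqrt(861)/14725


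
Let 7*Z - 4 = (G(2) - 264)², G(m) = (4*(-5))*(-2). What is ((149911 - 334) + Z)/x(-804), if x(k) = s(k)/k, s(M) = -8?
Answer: 220541019/14 ≈ 1.5753e+7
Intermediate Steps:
G(m) = 40 (G(m) = -20*(-2) = 40)
Z = 50180/7 (Z = 4/7 + (40 - 264)²/7 = 4/7 + (⅐)*(-224)² = 4/7 + (⅐)*50176 = 4/7 + 7168 = 50180/7 ≈ 7168.6)
x(k) = -8/k
((149911 - 334) + Z)/x(-804) = ((149911 - 334) + 50180/7)/((-8/(-804))) = (149577 + 50180/7)/((-8*(-1/804))) = 1097219/(7*(2/201)) = (1097219/7)*(201/2) = 220541019/14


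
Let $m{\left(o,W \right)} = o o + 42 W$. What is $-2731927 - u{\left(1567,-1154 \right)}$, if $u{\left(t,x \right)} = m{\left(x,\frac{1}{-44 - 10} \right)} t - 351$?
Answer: $- \frac{18805763963}{9} \approx -2.0895 \cdot 10^{9}$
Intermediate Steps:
$m{\left(o,W \right)} = o^{2} + 42 W$
$u{\left(t,x \right)} = -351 + t \left(- \frac{7}{9} + x^{2}\right)$ ($u{\left(t,x \right)} = \left(x^{2} + \frac{42}{-44 - 10}\right) t - 351 = \left(x^{2} + \frac{42}{-54}\right) t - 351 = \left(x^{2} + 42 \left(- \frac{1}{54}\right)\right) t - 351 = \left(x^{2} - \frac{7}{9}\right) t - 351 = \left(- \frac{7}{9} + x^{2}\right) t - 351 = t \left(- \frac{7}{9} + x^{2}\right) - 351 = -351 + t \left(- \frac{7}{9} + x^{2}\right)$)
$-2731927 - u{\left(1567,-1154 \right)} = -2731927 - \left(-351 + \frac{1}{9} \cdot 1567 \left(-7 + 9 \left(-1154\right)^{2}\right)\right) = -2731927 - \left(-351 + \frac{1}{9} \cdot 1567 \left(-7 + 9 \cdot 1331716\right)\right) = -2731927 - \left(-351 + \frac{1}{9} \cdot 1567 \left(-7 + 11985444\right)\right) = -2731927 - \left(-351 + \frac{1}{9} \cdot 1567 \cdot 11985437\right) = -2731927 - \left(-351 + \frac{18781179779}{9}\right) = -2731927 - \frac{18781176620}{9} = - \frac{18805763963}{9}$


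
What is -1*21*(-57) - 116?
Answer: 1081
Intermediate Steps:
-1*21*(-57) - 116 = -21*(-57) - 116 = 1197 - 116 = 1081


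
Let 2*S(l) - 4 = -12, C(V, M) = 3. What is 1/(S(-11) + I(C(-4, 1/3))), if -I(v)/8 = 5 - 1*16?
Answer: 1/84 ≈ 0.011905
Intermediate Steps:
S(l) = -4 (S(l) = 2 + (1/2)*(-12) = 2 - 6 = -4)
I(v) = 88 (I(v) = -8*(5 - 1*16) = -8*(5 - 16) = -8*(-11) = 88)
1/(S(-11) + I(C(-4, 1/3))) = 1/(-4 + 88) = 1/84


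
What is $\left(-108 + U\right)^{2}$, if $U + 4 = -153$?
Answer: $70225$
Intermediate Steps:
$U = -157$ ($U = -4 - 153 = -157$)
$\left(-108 + U\right)^{2} = \left(-108 - 157\right)^{2} = \left(-265\right)^{2} = 70225$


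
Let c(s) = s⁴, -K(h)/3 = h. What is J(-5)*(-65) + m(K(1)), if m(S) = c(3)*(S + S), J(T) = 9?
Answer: -1071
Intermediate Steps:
K(h) = -3*h
m(S) = 162*S (m(S) = 3⁴*(S + S) = 81*(2*S) = 162*S)
J(-5)*(-65) + m(K(1)) = 9*(-65) + 162*(-3*1) = -585 + 162*(-3) = -585 - 486 = -1071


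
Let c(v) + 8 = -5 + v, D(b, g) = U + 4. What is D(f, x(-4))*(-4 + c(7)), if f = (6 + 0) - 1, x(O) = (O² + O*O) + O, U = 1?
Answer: -50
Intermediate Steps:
x(O) = O + 2*O² (x(O) = (O² + O²) + O = 2*O² + O = O + 2*O²)
f = 5 (f = 6 - 1 = 5)
D(b, g) = 5 (D(b, g) = 1 + 4 = 5)
c(v) = -13 + v (c(v) = -8 + (-5 + v) = -13 + v)
D(f, x(-4))*(-4 + c(7)) = 5*(-4 + (-13 + 7)) = 5*(-4 - 6) = 5*(-10) = -50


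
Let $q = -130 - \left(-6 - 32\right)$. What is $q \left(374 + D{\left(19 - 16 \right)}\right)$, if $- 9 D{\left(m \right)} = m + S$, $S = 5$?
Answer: $- \frac{308936}{9} \approx -34326.0$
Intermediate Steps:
$D{\left(m \right)} = - \frac{5}{9} - \frac{m}{9}$ ($D{\left(m \right)} = - \frac{m + 5}{9} = - \frac{5 + m}{9} = - \frac{5}{9} - \frac{m}{9}$)
$q = -92$ ($q = -130 - \left(-6 - 32\right) = -130 - -38 = -130 + 38 = -92$)
$q \left(374 + D{\left(19 - 16 \right)}\right) = - 92 \left(374 - \left(\frac{5}{9} + \frac{19 - 16}{9}\right)\right) = - 92 \left(374 - \frac{8}{9}\right) = \left(-92\right) \frac{3358}{9} = - \frac{308936}{9}$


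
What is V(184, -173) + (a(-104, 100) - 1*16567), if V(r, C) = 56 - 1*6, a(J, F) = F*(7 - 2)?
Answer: -16017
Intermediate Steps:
a(J, F) = 5*F (a(J, F) = F*5 = 5*F)
V(r, C) = 50 (V(r, C) = 56 - 6 = 50)
V(184, -173) + (a(-104, 100) - 1*16567) = 50 + (5*100 - 1*16567) = 50 + (500 - 16567) = 50 - 16067 = -16017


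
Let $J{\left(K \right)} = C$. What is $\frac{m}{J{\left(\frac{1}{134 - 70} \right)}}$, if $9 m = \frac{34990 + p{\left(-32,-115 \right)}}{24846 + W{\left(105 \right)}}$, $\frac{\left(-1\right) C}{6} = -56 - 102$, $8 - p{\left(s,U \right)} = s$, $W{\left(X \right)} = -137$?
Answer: $\frac{17515}{105408594} \approx 0.00016616$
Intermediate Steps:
$p{\left(s,U \right)} = 8 - s$
$C = 948$ ($C = - 6 \left(-56 - 102\right) = \left(-6\right) \left(-158\right) = 948$)
$J{\left(K \right)} = 948$
$m = \frac{35030}{222381}$ ($m = \frac{\left(34990 + \left(8 - -32\right)\right) \frac{1}{24846 - 137}}{9} = \frac{\left(34990 + \left(8 + 32\right)\right) \frac{1}{24709}}{9} = \frac{\left(34990 + 40\right) \frac{1}{24709}}{9} = \frac{35030 \cdot \frac{1}{24709}}{9} = \frac{1}{9} \cdot \frac{35030}{24709} = \frac{35030}{222381} \approx 0.15752$)
$\frac{m}{J{\left(\frac{1}{134 - 70} \right)}} = \frac{35030}{222381 \cdot 948} = \frac{35030}{222381} \cdot \frac{1}{948} = \frac{17515}{105408594}$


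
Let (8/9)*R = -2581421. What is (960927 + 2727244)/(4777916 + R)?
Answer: 29505368/14990539 ≈ 1.9683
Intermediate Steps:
R = -23232789/8 (R = (9/8)*(-2581421) = -23232789/8 ≈ -2.9041e+6)
(960927 + 2727244)/(4777916 + R) = (960927 + 2727244)/(4777916 - 23232789/8) = 3688171/(14990539/8) = 3688171*(8/14990539) = 29505368/14990539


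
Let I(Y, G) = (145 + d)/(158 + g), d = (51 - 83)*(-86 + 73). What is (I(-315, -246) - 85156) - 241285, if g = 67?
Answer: -24482888/75 ≈ -3.2644e+5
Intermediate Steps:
d = 416 (d = -32*(-13) = 416)
I(Y, G) = 187/75 (I(Y, G) = (145 + 416)/(158 + 67) = 561/225 = 561*(1/225) = 187/75)
(I(-315, -246) - 85156) - 241285 = (187/75 - 85156) - 241285 = -6386513/75 - 241285 = -24482888/75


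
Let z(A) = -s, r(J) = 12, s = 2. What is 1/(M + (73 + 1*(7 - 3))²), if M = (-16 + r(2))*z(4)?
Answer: 1/5937 ≈ 0.00016844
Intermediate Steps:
z(A) = -2 (z(A) = -1*2 = -2)
M = 8 (M = (-16 + 12)*(-2) = -4*(-2) = 8)
1/(M + (73 + 1*(7 - 3))²) = 1/(8 + (73 + 1*(7 - 3))²) = 1/(8 + (73 + 1*4)²) = 1/(8 + (73 + 4)²) = 1/(8 + 77²) = 1/(8 + 5929) = 1/5937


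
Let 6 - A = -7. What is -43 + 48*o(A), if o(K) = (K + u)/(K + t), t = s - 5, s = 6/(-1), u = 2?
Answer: 317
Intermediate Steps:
A = 13 (A = 6 - 1*(-7) = 6 + 7 = 13)
s = -6 (s = 6*(-1) = -6)
t = -11 (t = -6 - 5 = -11)
o(K) = (2 + K)/(-11 + K) (o(K) = (K + 2)/(K - 11) = (2 + K)/(-11 + K))
-43 + 48*o(A) = -43 + 48*((2 + 13)/(-11 + 13)) = -43 + 48*(15/2) = -43 + 360 = 317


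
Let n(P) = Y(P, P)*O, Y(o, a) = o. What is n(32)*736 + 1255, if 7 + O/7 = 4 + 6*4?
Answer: 3463399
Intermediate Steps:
O = 147 (O = -49 + 7*(4 + 6*4) = -49 + 7*(4 + 24) = -49 + 7*28 = -49 + 196 = 147)
n(P) = 147*P (n(P) = P*147 = 147*P)
n(32)*736 + 1255 = (147*32)*736 + 1255 = 4704*736 + 1255 = 3462144 + 1255 = 3463399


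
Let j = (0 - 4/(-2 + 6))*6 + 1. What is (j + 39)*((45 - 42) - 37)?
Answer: -1156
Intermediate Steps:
j = -5 (j = (0 - 4/4)*6 + 1 = (0 + (¼)*(-4))*6 + 1 = (0 - 1)*6 + 1 = -1*6 + 1 = -6 + 1 = -5)
(j + 39)*((45 - 42) - 37) = (-5 + 39)*((45 - 42) - 37) = 34*(3 - 37) = 34*(-34) = -1156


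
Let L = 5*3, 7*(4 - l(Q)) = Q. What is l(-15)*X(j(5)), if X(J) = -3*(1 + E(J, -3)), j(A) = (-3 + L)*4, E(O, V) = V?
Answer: 258/7 ≈ 36.857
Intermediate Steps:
l(Q) = 4 - Q/7
L = 15
j(A) = 48 (j(A) = (-3 + 15)*4 = 12*4 = 48)
X(J) = 6 (X(J) = -3*(1 - 3) = -3*(-2) = 6)
l(-15)*X(j(5)) = (4 - ⅐*(-15))*6 = (4 + 15/7)*6 = (43/7)*6 = 258/7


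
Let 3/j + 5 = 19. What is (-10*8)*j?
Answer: -120/7 ≈ -17.143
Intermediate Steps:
j = 3/14 (j = 3/(-5 + 19) = 3/14 ≈ 0.21429)
(-10*8)*j = -10*8*(3/14) = -80*3/14 = -120/7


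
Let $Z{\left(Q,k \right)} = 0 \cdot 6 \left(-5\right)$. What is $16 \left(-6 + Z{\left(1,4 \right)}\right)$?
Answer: $-96$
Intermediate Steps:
$Z{\left(Q,k \right)} = 0$ ($Z{\left(Q,k \right)} = 0 \left(-5\right) = 0$)
$16 \left(-6 + Z{\left(1,4 \right)}\right) = 16 \left(-6 + 0\right) = 16 \left(-6\right) = -96$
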